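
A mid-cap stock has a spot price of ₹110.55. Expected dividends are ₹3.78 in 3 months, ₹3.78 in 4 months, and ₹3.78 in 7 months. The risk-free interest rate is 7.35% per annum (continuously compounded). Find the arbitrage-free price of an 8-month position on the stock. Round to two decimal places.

₹104.53

PV(dividends) I = 3.78·e^(−0.0735·3/12) + 3.78·e^(−0.0735·4/12) + 3.78·e^(−0.0735·7/12)
I = 3.7112 + 3.6885 + 3.6214 = 11.0211
F = (S − I)·e^(rT) = (110.55 − 11.0211) · e^(0.0735·8/12)
= 99.5289 · e^0.049000 = 99.5289 × 1.050220 = ₹104.53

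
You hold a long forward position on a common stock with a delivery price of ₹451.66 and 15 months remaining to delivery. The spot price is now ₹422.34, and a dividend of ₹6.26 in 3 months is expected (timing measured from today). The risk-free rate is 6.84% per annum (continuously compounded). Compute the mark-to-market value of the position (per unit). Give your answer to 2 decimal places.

PV(remaining dividends) I = 6.26·e^(−0.0684·3/12) = 6.1539
Current forward F = (S − I)·e^(rT) = (422.34 − 6.1539)·e^(0.0684·15/12) = 416.1861 × 1.089262 = 453.3357
Value (long) = (F − K)·e^(−rT) = (453.3357 − 451.66) × 0.918053 = 1.5384
Value = ₹1.54

₹1.54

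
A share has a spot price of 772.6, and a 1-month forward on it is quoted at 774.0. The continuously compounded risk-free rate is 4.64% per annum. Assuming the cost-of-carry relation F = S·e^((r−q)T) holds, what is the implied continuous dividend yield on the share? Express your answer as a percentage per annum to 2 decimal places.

2.47%

From F = S·e^((r−q)T): (r − q) = ln(F/S)/T
ln(774.0/772.6) = ln(1.001812) = 0.001810
(r − q) = 0.001810 / (1/12) = 0.021720
q = r − ln(F/S)/T = 0.0464 − 0.021720 = 0.024680
q = 2.47%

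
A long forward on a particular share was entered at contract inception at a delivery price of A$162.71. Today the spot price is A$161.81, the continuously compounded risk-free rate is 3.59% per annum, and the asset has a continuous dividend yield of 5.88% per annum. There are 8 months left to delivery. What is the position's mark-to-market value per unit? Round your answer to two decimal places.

Current fair forward for the remaining 8 months: F = S·e^((r − q)·T), (r − q) = 0.0359 − 0.0588 = -0.0229
F = 161.81 · e^(-0.0229 × 8/12) = 161.81 × 0.984849 = 159.3584
Value of long forward = (F − K)·e^(−rT) = (159.3584 − 162.71) · e^(−0.0359·8/12)
= -3.3516 × 0.976351 = -3.27

-A$3.27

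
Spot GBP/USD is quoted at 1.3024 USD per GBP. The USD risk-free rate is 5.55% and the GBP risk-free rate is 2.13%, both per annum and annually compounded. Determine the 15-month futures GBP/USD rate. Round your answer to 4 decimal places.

1.3571

By covered interest parity, F = S · (1+r_USD)^T / (1+r_GBP)^T
= 1.3024 × 1.069850 / 1.026696 = 1.3024 × 1.042032
F = 1.3571 USD per GBP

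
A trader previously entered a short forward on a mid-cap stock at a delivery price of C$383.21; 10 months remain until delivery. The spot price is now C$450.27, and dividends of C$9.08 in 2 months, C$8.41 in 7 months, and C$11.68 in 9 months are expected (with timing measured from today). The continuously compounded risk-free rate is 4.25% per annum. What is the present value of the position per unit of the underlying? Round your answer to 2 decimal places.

PV(remaining dividends) I = 9.08·e^(−0.0425·2/12) + 8.41·e^(−0.0425·7/12) + 11.68·e^(−0.0425·9/12) = 28.5335
Current forward F = (S − I)·e^(rT) = (450.27 − 28.5335)·e^(0.0425·10/12) = 421.7365 × 1.036051 = 436.9405
Value (long) = (F − K)·e^(−rT) = (436.9405 − 383.21) × 0.965203 = 51.8608
Short position value = −(long value) = -C$51.86

-C$51.86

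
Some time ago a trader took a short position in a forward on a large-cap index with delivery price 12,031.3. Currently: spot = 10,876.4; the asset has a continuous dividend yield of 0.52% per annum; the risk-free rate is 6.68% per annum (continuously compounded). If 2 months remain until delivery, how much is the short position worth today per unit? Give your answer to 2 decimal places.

Current fair forward for the remaining 2 months: F = S·e^((r − q)·T), (r − q) = 0.0668 − 0.0052 = 0.0616
F = 10876.4 · e^(0.0616 × 2/12) = 10876.4 × 1.01031955 = 10988.6396
Value of long forward = (F − K)·e^(−rT) = (10988.6396 − 12031.3) · e^(−0.0668·2/12)
= -1042.6604 × 0.98892841 = -1031.12
Short position value = −(long value) = 1031.12

1031.12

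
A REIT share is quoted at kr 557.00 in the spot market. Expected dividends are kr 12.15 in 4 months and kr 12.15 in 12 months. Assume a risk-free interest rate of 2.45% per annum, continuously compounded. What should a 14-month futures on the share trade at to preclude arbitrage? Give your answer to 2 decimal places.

kr 548.55

PV(dividends) I = 12.15·e^(−0.0245·4/12) + 12.15·e^(−0.0245·12/12)
I = 12.0512 + 11.8559 = 23.9071
F = (S − I)·e^(rT) = (557.00 − 23.9071) · e^(0.0245·14/12)
= 533.0929 · e^0.028583 = 533.0929 × 1.028995 = kr 548.55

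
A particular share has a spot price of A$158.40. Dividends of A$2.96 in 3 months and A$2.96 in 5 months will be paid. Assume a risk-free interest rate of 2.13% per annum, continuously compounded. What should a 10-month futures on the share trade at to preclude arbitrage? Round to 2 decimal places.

A$155.25

PV(dividends) I = 2.96·e^(−0.0213·3/12) + 2.96·e^(−0.0213·5/12)
I = 2.9443 + 2.9338 = 5.8781
F = (S − I)·e^(rT) = (158.40 − 5.8781) · e^(0.0213·10/12)
= 152.5219 · e^0.017750 = 152.5219 × 1.017908 = A$155.25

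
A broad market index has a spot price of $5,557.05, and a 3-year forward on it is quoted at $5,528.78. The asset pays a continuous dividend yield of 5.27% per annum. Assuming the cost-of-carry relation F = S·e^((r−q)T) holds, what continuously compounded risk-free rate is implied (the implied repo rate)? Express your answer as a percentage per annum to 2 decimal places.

5.10%

From F = S·e^((r−q)T): (r − q) = ln(F/S)/T
ln(5528.78/5557.05) = ln(0.994913) = -0.005100
(r − q) = -0.005100 / (3) = -0.001700
r = ln(F/S)/T + q = -0.001700 + 0.0527 = 0.051000
r = 5.10%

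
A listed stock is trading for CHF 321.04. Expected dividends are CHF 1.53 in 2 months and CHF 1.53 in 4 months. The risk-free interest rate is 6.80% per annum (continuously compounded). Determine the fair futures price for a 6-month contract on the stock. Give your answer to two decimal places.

CHF 329.03

PV(dividends) I = 1.53·e^(−0.0680·2/12) + 1.53·e^(−0.0680·4/12)
I = 1.5128 + 1.4957 = 3.0085
F = (S − I)·e^(rT) = (321.04 − 3.0085) · e^(0.0680·6/12)
= 318.0315 · e^0.034000 = 318.0315 × 1.034585 = CHF 329.03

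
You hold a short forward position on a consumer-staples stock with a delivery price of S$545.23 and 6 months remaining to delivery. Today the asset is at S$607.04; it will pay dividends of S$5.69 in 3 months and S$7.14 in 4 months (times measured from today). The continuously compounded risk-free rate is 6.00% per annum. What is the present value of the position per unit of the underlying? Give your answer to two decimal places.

PV(remaining dividends) I = 5.69·e^(−0.0600·3/12) + 7.14·e^(−0.0600·4/12) = 12.6039
Current forward F = (S − I)·e^(rT) = (607.04 − 12.6039)·e^(0.0600·6/12) = 594.4361 × 1.030455 = 612.5397
Value (long) = (F − K)·e^(−rT) = (612.5397 − 545.23) × 0.970446 = 65.3204
Short position value = −(long value) = -S$65.32

-S$65.32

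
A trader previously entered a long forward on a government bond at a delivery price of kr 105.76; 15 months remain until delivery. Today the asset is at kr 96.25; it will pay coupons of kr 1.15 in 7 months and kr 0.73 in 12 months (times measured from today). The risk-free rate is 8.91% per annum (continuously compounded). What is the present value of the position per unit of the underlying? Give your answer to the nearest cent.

PV(remaining coupons) I = 1.15·e^(−0.0891·7/12) + 0.73·e^(−0.0891·12/12) = 1.7595
Current forward F = (S − I)·e^(rT) = (96.25 − 1.7595)·e^(0.0891·15/12) = 94.4905 × 1.117814 = 105.6228
Value (long) = (F − K)·e^(−rT) = (105.6228 − 105.76) × 0.894603 = -0.1227
Value = -kr 0.12

-kr 0.12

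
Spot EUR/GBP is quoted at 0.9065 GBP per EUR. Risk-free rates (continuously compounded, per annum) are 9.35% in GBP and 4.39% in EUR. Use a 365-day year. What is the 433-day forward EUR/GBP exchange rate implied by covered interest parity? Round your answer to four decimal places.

F = S·e^((r_GBP − r_EUR)T) = 0.9065 · e^((0.0935 − 0.0439) × 433/365)
= 0.9065 · e^0.058841 = 0.9065 × 1.060607
F = 0.9614 GBP per EUR

0.9614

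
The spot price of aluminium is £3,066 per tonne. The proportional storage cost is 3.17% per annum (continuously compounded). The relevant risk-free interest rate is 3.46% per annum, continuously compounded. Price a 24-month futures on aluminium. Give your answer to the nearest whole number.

Net carry = r + u − y = 0.0346 + 0.0317 − 0.0000 = 0.0663
F = S·e^((r+u−y)T) = 3066 · e^(0.0663 × 24/12) = 3066 · e^0.132600
= 3066 × 1.141793 = £3,501 per tonne

£3,501 per tonne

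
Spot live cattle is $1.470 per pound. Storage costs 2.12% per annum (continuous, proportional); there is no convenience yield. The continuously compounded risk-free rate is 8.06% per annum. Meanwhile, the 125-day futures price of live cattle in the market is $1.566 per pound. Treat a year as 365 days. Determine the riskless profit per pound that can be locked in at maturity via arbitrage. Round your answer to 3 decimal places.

$0.044 per pound

Fair futures: F* = S·e^(carry·T), with carry = (r + u) = 0.0806 + 0.0212 = 0.1018
F* = 1.470 · e^(0.1018 × 125/365) = 1.470 · e^0.034863 = 1.470 × 1.035478 = $1.5222
Market $1.566 > fair $1.5222: forward overpriced → cash-and-carry (buy spot, short the forward).
At maturity, profit = |F_mkt − F*| = |1.566 − 1.5222| = $0.044 per pound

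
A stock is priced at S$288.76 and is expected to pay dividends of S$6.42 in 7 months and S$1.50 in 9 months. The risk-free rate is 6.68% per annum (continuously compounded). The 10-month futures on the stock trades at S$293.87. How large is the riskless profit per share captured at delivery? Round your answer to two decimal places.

S$3.38 per share

PV(dividends) I = 6.42·e^(−0.0668·7/12) + 1.50·e^(−0.0668·9/12) = 7.6013
Fair futures F* = (S − I)·e^(rT) = (288.76 − 7.6013)·e^0.055667 = 281.1587 × 1.057246 = 297.2539
Market S$293.87 < fair 297.2539: forward underpriced → reverse cash-and-carry (short the stock, invest proceeds at r, pay the dividends, go long the forward).
Profit at T = |F_mkt − F*| = |293.87 − 297.2539| = S$3.38 per share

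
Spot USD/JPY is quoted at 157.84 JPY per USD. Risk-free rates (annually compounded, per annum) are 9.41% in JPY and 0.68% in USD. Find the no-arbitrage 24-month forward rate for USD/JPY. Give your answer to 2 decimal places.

By covered interest parity, F = S · (1+r_JPY)^T / (1+r_USD)^T
= 157.84 × 1.197055 / 1.013646 = 157.84 × 1.180940
F = 186.40 JPY per USD

186.40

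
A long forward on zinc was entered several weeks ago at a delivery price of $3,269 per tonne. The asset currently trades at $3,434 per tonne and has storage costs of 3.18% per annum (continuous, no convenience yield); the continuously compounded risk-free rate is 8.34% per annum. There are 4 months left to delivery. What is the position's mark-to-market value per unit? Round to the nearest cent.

$291.22 per tonne

Current fair forward for the remaining 4 months: F = S·e^((r + u)·T), (r + u) = 0.0834 + 0.0318 = 0.1152
F = 3434 · e^(0.1152 × 4/12) = 3434 × 1.03914681 = 3568.4301
Value of long forward = (F − K)·e^(−rT) = (3568.4301 − 3269) · e^(−0.0834·4/12)
= 299.4301 × 0.97258286 = 291.22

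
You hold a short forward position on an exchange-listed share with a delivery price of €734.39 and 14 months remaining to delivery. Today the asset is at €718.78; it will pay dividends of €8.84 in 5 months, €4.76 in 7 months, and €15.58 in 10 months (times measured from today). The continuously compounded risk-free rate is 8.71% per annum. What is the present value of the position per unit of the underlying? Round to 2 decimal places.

PV(remaining dividends) I = 8.84·e^(−0.0871·5/12) + 4.76·e^(−0.0871·7/12) + 15.58·e^(−0.0871·10/12) = 27.5383
Current forward F = (S − I)·e^(rT) = (718.78 − 27.5383)·e^(0.0871·14/12) = 691.2417 × 1.106959 = 765.1762
Value (long) = (F − K)·e^(−rT) = (765.1762 − 734.39) × 0.903376 = 27.8115
Short position value = −(long value) = -€27.81

-€27.81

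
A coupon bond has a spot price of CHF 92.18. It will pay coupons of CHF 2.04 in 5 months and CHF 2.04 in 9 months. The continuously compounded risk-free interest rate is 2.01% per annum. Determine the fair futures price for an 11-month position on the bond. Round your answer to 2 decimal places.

CHF 89.79

PV(coupons) I = 2.04·e^(−0.0201·5/12) + 2.04·e^(−0.0201·9/12)
I = 2.0230 + 2.0095 = 4.0325
F = (S − I)·e^(rT) = (92.18 − 4.0325) · e^(0.0201·11/12)
= 88.1475 · e^0.018425 = 88.1475 × 1.018596 = CHF 89.79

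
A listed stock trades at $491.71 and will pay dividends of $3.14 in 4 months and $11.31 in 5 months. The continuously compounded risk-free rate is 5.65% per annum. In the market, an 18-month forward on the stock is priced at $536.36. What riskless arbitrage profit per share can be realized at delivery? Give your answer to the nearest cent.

$16.54 per share

PV(dividends) I = 3.14·e^(−0.0565·4/12) + 11.31·e^(−0.0565·5/12) = 14.1283
Fair forward F* = (S − I)·e^(rT) = (491.71 − 14.1283)·e^0.084750 = 477.5817 × 1.088445 = 519.8214
Market $536.36 > fair 519.8214: forward overpriced → cash-and-carry (borrow at r, buy the stock and collect the dividends, short the forward).
Profit at T = |F_mkt − F*| = |536.36 − 519.8214| = $16.54 per share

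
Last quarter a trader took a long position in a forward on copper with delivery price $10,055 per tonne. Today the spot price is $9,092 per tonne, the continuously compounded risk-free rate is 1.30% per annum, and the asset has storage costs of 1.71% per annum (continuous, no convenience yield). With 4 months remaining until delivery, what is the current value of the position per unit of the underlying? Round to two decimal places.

Current fair forward for the remaining 4 months: F = S·e^((r + u)·T), (r + u) = 0.0130 + 0.0171 = 0.0301
F = 9092 · e^(0.0301 × 4/12) = 9092 × 1.01008384 = 9183.6823
Value of long forward = (F − K)·e^(−rT) = (9183.6823 − 10055) · e^(−0.0130·4/12)
= -871.3177 × 0.99567604 = -867.55

-$867.55 per tonne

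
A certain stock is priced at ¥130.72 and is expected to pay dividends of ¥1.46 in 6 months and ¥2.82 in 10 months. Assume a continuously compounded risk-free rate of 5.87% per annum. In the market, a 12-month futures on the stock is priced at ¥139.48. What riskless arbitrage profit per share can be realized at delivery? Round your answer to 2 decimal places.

PV(dividends) I = 1.46·e^(−0.0587·6/12) + 2.82·e^(−0.0587·10/12) = 4.1031
Fair futures F* = (S − I)·e^(rT) = (130.72 − 4.1031)·e^0.058700 = 126.6169 × 1.060457 = 134.2718
Market ¥139.48 > fair 134.2718: forward overpriced → cash-and-carry (borrow at r, buy the stock and collect the dividends, short the forward).
Profit at T = |F_mkt − F*| = |139.48 − 134.2718| = ¥5.21 per share

¥5.21 per share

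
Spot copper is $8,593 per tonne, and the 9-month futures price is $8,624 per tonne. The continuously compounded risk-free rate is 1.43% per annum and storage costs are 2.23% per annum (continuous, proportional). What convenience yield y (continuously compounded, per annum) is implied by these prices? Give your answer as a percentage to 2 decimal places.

3.18%

F = S·e^((r+u−y)T) ⇒ (r+u−y) = ln(F/S)/T
ln(8624/8593) = 0.003601; /T ⇒ 0.004801
y = r + u − ln(F/S)/T = 0.0143 + 0.0223 − 0.004801 = 0.031799
y = 3.18%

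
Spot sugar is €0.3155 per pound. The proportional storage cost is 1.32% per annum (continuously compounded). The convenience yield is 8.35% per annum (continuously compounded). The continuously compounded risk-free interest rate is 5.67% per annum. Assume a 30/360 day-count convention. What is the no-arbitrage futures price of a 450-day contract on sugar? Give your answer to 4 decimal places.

Net carry = r + u − y = 0.0567 + 0.0132 − 0.0835 = -0.0136
F = S·e^((r+u−y)T) = 0.3155 · e^(-0.0136 × 450/360) = 0.3155 · e^-0.017000
= 0.3155 × 0.983144 = €0.3102 per pound

€0.3102 per pound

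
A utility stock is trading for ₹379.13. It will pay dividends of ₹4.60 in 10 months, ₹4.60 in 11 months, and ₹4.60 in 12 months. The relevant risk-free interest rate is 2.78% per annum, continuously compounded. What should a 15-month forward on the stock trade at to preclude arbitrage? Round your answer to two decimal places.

₹378.61

PV(dividends) I = 4.60·e^(−0.0278·10/12) + 4.60·e^(−0.0278·11/12) + 4.60·e^(−0.0278·12/12)
I = 4.4947 + 4.4843 + 4.4739 = 13.4529
F = (S − I)·e^(rT) = (379.13 − 13.4529) · e^(0.0278·15/12)
= 365.6771 · e^0.034750 = 365.6771 × 1.035361 = ₹378.61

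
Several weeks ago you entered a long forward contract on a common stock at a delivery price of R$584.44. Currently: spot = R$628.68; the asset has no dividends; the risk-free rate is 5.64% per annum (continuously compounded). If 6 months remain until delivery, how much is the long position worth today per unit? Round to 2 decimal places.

Current fair forward for the remaining 6 months: F = S·e^(r·T), r = 0.0564
F = 628.68 · e^(0.0564 × 6/12) = 628.68 × 1.028601 = 646.6609
Value of long forward = (F − K)·e^(−rT) = (646.6609 − 584.44) · e^(−0.0564·6/12)
= 62.2209 × 0.972194 = 60.49

R$60.49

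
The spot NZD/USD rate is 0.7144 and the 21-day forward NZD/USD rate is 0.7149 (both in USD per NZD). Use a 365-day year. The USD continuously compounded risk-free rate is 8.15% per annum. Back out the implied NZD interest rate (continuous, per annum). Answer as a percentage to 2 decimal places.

6.93%

F = S·e^((r_USD − r_NZD)T) ⇒ r_NZD = r_USD − ln(F/S)/T
ln(0.7149/0.7144) = 0.000700; /(21/365) = 0.012167
r_NZD = 0.0815 − 0.012167 = 0.069333
r_NZD = 6.93%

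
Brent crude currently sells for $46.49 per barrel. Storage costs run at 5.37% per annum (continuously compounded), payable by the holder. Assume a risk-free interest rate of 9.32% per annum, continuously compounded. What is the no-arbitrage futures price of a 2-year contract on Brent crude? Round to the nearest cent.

Net carry = r + u − y = 0.0932 + 0.0537 − 0.0000 = 0.1469
F = S·e^((r+u−y)T) = 46.49 · e^(0.1469 × 2) = 46.49 · e^0.293800
= 46.49 × 1.341516 = $62.37 per barrel

$62.37 per barrel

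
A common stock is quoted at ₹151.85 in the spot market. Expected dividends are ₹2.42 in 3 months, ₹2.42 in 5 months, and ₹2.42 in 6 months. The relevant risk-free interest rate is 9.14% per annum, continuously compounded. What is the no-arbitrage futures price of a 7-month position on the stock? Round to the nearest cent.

PV(dividends) I = 2.42·e^(−0.0914·3/12) + 2.42·e^(−0.0914·5/12) + 2.42·e^(−0.0914·6/12)
I = 2.3653 + 2.3296 + 2.3119 = 7.0068
F = (S − I)·e^(rT) = (151.85 − 7.0068) · e^(0.0914·7/12)
= 144.8432 · e^0.053317 = 144.8432 × 1.054764 = ₹152.78

₹152.78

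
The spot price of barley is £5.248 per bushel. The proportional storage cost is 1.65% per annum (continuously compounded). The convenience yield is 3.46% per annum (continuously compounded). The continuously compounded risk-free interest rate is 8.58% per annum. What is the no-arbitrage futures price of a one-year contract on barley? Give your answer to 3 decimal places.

£5.616 per bushel

Net carry = r + u − y = 0.0858 + 0.0165 − 0.0346 = 0.0677
F = S·e^((r+u−y)T) = 5.248 · e^(0.0677 × 12/12) = 5.248 · e^0.067700
= 5.248 × 1.070044 = £5.616 per bushel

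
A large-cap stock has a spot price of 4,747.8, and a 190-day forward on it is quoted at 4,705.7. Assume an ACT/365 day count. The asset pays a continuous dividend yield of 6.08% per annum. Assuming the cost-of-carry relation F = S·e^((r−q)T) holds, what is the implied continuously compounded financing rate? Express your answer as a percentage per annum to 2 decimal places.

From F = S·e^((r−q)T): (r − q) = ln(F/S)/T
ln(4705.7/4747.8) = ln(0.991133) = -0.008907
(r − q) = -0.008907 / (190/365) = -0.017111
r = ln(F/S)/T + q = -0.017111 + 0.0608 = 0.043689
r = 4.37%

4.37%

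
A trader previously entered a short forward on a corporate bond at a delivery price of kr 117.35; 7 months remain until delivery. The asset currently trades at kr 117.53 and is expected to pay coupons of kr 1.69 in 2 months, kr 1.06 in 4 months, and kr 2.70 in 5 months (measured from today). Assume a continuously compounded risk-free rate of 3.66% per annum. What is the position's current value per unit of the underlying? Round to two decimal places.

PV(remaining coupons) I = 1.69·e^(−0.0366·2/12) + 1.06·e^(−0.0366·4/12) + 2.70·e^(−0.0366·5/12) = 5.3860
Current forward F = (S − I)·e^(rT) = (117.53 − 5.3860)·e^(0.0366·7/12) = 112.1440 × 1.021580 = 114.5641
Value (long) = (F − K)·e^(−rT) = (114.5641 − 117.35) × 0.978876 = -2.7271
Short position value = −(long value) = kr 2.73

kr 2.73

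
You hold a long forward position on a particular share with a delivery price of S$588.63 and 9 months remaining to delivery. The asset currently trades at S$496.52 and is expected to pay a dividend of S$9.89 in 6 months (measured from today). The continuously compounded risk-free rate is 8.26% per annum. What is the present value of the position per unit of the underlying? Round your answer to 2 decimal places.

-S$66.24

PV(remaining dividends) I = 9.89·e^(−0.0826·6/12) = 9.4899
Current forward F = (S − I)·e^(rT) = (496.52 − 9.4899)·e^(0.0826·9/12) = 487.0301 × 1.063909 = 518.1557
Value (long) = (F − K)·e^(−rT) = (518.1557 − 588.63) × 0.939930 = -66.2409
Value = -S$66.24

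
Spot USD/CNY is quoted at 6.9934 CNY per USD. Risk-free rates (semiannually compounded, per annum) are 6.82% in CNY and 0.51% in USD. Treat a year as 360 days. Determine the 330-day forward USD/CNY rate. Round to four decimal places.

7.4022

By covered interest parity, F = S · (1+r_CNY/2)^(2T) / (1+r_USD/2)^(2T)
= 6.9934 × 1.063403 / 1.004680 = 6.9934 × 1.058449
F = 7.4022 CNY per USD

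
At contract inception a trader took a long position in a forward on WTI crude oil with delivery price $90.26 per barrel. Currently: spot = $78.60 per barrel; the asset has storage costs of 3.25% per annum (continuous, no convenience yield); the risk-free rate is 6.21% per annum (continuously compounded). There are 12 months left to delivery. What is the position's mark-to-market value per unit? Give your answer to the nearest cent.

Current fair forward for the remaining 12 months: F = S·e^((r + u)·T), (r + u) = 0.0621 + 0.0325 = 0.0946
F = 78.60 · e^(0.0946 × 12/12) = 78.60 × 1.099219 = 86.3986
Value of long forward = (F − K)·e^(−rT) = (86.3986 − 90.26) · e^(−0.0621·12/12)
= -3.8614 × 0.939789 = -3.63

-$3.63 per barrel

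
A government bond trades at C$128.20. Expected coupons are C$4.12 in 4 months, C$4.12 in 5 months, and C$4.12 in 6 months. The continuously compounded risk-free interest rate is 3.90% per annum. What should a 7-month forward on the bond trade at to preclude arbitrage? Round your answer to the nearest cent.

PV(coupons) I = 4.12·e^(−0.0390·4/12) + 4.12·e^(−0.0390·5/12) + 4.12·e^(−0.0390·6/12)
I = 4.0668 + 4.0536 + 4.0404 = 12.1608
F = (S − I)·e^(rT) = (128.20 − 12.1608) · e^(0.0390·7/12)
= 116.0392 · e^0.022750 = 116.0392 × 1.023011 = C$118.71

C$118.71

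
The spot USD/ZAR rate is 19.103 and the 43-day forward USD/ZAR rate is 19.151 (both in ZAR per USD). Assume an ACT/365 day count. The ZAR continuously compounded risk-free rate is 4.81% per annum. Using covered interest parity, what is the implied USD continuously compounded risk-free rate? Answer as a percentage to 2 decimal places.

2.68%

F = S·e^((r_ZAR − r_USD)T) ⇒ r_USD = r_ZAR − ln(F/S)/T
ln(19.151/19.103) = 0.002510; /(43/365) = 0.021306
r_USD = 0.0481 − 0.021306 = 0.026794
r_USD = 2.68%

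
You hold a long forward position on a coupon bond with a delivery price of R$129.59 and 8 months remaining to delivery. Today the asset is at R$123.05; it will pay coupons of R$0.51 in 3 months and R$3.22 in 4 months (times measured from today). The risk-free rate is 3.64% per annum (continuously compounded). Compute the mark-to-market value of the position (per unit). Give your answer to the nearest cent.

PV(remaining coupons) I = 0.51·e^(−0.0364·3/12) + 3.22·e^(−0.0364·4/12) = 3.6865
Current forward F = (S − I)·e^(rT) = (123.05 − 3.6865)·e^(0.0364·8/12) = 119.3635 × 1.024563 = 122.2954
Value (long) = (F − K)·e^(−rT) = (122.2954 − 129.59) × 0.976025 = -7.1197
Value = -R$7.12

-R$7.12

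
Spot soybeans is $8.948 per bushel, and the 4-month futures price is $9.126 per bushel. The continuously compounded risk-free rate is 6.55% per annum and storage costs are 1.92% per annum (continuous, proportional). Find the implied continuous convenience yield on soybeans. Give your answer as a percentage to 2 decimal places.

2.56%

F = S·e^((r+u−y)T) ⇒ (r+u−y) = ln(F/S)/T
ln(9.126/8.948) = 0.019697; /T ⇒ 0.059091
y = r + u − ln(F/S)/T = 0.0655 + 0.0192 − 0.059091 = 0.025609
y = 2.56%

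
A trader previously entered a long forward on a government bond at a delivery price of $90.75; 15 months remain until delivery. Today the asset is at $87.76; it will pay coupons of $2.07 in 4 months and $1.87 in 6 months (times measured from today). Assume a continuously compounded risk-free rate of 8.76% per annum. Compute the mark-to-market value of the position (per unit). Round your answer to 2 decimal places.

PV(remaining coupons) I = 2.07·e^(−0.0876·4/12) + 1.87·e^(−0.0876·6/12) = 3.8003
Current forward F = (S − I)·e^(rT) = (87.76 − 3.8003)·e^(0.0876·15/12) = 83.9597 × 1.115720 = 93.6755
Value (long) = (F − K)·e^(−rT) = (93.6755 − 90.75) × 0.896282 = 2.6221
Value = $2.62

$2.62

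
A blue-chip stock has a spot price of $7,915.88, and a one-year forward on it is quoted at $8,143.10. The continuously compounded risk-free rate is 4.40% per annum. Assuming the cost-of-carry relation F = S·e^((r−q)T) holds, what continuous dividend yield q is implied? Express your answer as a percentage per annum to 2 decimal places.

1.57%

From F = S·e^((r−q)T): (r − q) = ln(F/S)/T
ln(8143.10/7915.88) = ln(1.028704) = 0.028300
(r − q) = 0.028300 / (12/12) = 0.028300
q = r − ln(F/S)/T = 0.0440 − 0.028300 = 0.015700
q = 1.57%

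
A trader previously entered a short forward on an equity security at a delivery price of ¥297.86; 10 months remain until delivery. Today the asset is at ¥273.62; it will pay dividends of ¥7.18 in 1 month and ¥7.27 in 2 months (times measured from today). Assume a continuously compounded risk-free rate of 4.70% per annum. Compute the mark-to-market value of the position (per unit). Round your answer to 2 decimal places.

¥27.16

PV(remaining dividends) I = 7.18·e^(−0.0470·1/12) + 7.27·e^(−0.0470·2/12) = 14.3652
Current forward F = (S − I)·e^(rT) = (273.62 − 14.3652)·e^(0.0470·10/12) = 259.2548 × 1.039944 = 269.6105
Value (long) = (F − K)·e^(−rT) = (269.6105 − 297.86) × 0.961590 = -27.1644
Short position value = −(long value) = ¥27.16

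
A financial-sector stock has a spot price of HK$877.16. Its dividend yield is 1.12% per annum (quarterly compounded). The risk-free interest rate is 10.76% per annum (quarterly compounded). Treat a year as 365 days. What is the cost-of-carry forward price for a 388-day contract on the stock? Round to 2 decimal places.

F = S · (1+r/4)^(4T) / (1+q/4)^(4T)
= 877.16 × 1.119485 / 1.011960 = 877.16 × 1.106254
F = HK$970.36

HK$970.36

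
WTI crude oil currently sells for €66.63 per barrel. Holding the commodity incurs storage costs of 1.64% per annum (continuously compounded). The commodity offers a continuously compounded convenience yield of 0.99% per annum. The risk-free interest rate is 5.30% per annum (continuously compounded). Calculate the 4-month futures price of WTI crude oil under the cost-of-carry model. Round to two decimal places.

€67.96 per barrel

Net carry = r + u − y = 0.0530 + 0.0164 − 0.0099 = 0.0595
F = S·e^((r+u−y)T) = 66.63 · e^(0.0595 × 4/12) = 66.63 · e^0.019833
= 66.63 × 1.020031 = €67.96 per barrel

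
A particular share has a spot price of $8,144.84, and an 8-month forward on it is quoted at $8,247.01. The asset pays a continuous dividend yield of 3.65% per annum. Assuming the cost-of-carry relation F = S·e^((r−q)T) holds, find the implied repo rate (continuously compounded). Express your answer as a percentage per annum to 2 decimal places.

5.52%

From F = S·e^((r−q)T): (r − q) = ln(F/S)/T
ln(8247.01/8144.84) = ln(1.012544) = 0.012466
(r − q) = 0.012466 / (8/12) = 0.018699
r = ln(F/S)/T + q = 0.018699 + 0.0365 = 0.055199
r = 5.52%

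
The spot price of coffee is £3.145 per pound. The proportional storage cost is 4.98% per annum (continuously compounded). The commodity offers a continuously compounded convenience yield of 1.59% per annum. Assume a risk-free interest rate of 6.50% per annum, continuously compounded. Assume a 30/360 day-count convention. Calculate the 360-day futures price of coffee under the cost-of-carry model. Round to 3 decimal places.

Net carry = r + u − y = 0.0650 + 0.0498 − 0.0159 = 0.0989
F = S·e^((r+u−y)T) = 3.145 · e^(0.0989 × 360/360) = 3.145 · e^0.098900
= 3.145 × 1.103956 = £3.472 per pound

£3.472 per pound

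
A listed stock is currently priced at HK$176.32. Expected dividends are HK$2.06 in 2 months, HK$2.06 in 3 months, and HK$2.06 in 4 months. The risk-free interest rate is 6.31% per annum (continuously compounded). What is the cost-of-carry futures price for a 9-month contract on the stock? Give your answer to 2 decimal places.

HK$178.49

PV(dividends) I = 2.06·e^(−0.0631·2/12) + 2.06·e^(−0.0631·3/12) + 2.06·e^(−0.0631·4/12)
I = 2.0384 + 2.0278 + 2.0171 = 6.0833
F = (S − I)·e^(rT) = (176.32 − 6.0833) · e^(0.0631·9/12)
= 170.2367 · e^0.047325 = 170.2367 × 1.048463 = HK$178.49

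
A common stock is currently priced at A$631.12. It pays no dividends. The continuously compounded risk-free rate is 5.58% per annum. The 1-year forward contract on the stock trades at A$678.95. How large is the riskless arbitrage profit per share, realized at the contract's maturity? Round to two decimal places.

A$11.61 per share

Fair forward: F* = S·e^(carry·T), with carry = r = 0.0558
F* = 631.12 · e^(0.0558 × 1) = 631.12 · e^0.055800 = 631.12 × 1.057386 = A$667.3375
Market A$678.95 > fair A$667.3375: forward overpriced → cash-and-carry (buy spot, short the forward).
At maturity, profit = |F_mkt − F*| = |678.95 − 667.3375| = A$11.61 per share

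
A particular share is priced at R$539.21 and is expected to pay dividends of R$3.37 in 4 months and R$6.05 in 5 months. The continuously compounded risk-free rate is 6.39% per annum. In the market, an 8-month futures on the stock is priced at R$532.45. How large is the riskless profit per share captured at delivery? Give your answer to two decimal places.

PV(dividends) I = 3.37·e^(−0.0639·4/12) + 6.05·e^(−0.0639·5/12) = 9.1900
Fair futures F* = (S − I)·e^(rT) = (539.21 − 9.1900)·e^0.042600 = 530.0200 × 1.043520 = 553.0865
Market R$532.45 < fair 553.0865: forward underpriced → reverse cash-and-carry (short the stock, invest proceeds at r, pay the dividends, go long the forward).
Profit at T = |F_mkt − F*| = |532.45 − 553.0865| = R$20.64 per share

R$20.64 per share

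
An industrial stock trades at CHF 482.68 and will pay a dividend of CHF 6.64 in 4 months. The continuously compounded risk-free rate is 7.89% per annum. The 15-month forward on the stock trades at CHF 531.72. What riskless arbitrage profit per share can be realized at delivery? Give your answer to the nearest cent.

CHF 6.15 per share

PV(dividends) I = 6.64·e^(−0.0789·4/12) = 6.4676
Fair forward F* = (S − I)·e^(rT) = (482.68 − 6.4676)·e^0.098625 = 476.2124 × 1.103652 = 525.5728
Market CHF 531.72 > fair 525.5728: forward overpriced → cash-and-carry (borrow at r, buy the stock and collect the dividends, short the forward).
Profit at T = |F_mkt − F*| = |531.72 − 525.5728| = CHF 6.15 per share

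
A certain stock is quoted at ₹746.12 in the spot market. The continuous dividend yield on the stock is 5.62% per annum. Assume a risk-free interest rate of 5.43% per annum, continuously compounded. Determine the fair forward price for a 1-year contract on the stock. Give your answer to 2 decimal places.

₹744.70

F = S·e^((r − q)T) = 746.12 · e^((0.0543 − 0.0562) × 1)
= 746.12 · e^-0.001900 = 746.12 × 0.998102
F = ₹744.70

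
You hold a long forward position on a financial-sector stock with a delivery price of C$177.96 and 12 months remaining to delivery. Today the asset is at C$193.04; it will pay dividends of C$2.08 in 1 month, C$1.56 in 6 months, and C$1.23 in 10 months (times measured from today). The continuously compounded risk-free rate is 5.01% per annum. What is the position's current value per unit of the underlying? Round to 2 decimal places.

PV(remaining dividends) I = 2.08·e^(−0.0501·1/12) + 1.56·e^(−0.0501·6/12) + 1.23·e^(−0.0501·10/12) = 4.7724
Current forward F = (S − I)·e^(rT) = (193.04 − 4.7724)·e^(0.0501·12/12) = 188.2676 × 1.051376 = 197.9400
Value (long) = (F − K)·e^(−rT) = (197.9400 − 177.96) × 0.951134 = 19.0037
Value = C$19.00

C$19.00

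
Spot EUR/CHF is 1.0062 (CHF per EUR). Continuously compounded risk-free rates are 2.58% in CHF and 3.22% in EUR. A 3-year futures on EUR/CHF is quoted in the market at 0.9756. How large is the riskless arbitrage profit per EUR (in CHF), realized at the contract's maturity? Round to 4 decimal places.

0.0115 per EUR (in CHF)

Fair futures: F* = S·e^(carry·T), with carry = (r_CHF − r_EUR) = 0.0258 − 0.0322 = -0.0064
F* = 1.0062 · e^(-0.0064 × 3) = 1.0062 · e^-0.019200 = 1.0062 × 0.980983 = 0.9871
Market 0.9756 < fair 0.9871: forward underpriced → reverse cash-and-carry (short spot, go long the forward).
At maturity, profit = |F_mkt − F*| = |0.9756 − 0.9871| = 0.0115 per EUR (in CHF)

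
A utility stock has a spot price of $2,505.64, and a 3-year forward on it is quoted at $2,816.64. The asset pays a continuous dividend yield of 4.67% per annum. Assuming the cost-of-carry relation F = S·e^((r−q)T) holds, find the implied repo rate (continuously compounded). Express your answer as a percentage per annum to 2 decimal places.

8.57%

From F = S·e^((r−q)T): (r − q) = ln(F/S)/T
ln(2816.64/2505.64) = ln(1.124120) = 0.117001
(r − q) = 0.117001 / (3) = 0.039000
r = ln(F/S)/T + q = 0.039000 + 0.0467 = 0.085700
r = 8.57%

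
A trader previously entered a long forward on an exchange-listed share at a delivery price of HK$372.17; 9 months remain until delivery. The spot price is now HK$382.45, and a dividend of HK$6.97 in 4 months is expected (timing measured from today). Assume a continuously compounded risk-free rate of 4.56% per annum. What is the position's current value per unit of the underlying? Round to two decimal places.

PV(remaining dividends) I = 6.97·e^(−0.0456·4/12) = 6.8649
Current forward F = (S − I)·e^(rT) = (382.45 − 6.8649)·e^(0.0456·9/12) = 375.5851 × 1.034792 = 388.6525
Value (long) = (F − K)·e^(−rT) = (388.6525 − 372.17) × 0.966378 = 15.9283
Value = HK$15.93

HK$15.93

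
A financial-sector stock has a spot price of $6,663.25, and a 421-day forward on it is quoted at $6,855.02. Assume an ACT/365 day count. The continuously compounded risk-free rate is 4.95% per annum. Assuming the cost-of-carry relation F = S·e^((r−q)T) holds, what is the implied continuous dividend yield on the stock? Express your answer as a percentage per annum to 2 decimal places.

From F = S·e^((r−q)T): (r − q) = ln(F/S)/T
ln(6855.02/6663.25) = ln(1.028780) = 0.028374
(r − q) = 0.028374 / (421/365) = 0.024600
q = r − ln(F/S)/T = 0.0495 − 0.024600 = 0.024900
q = 2.49%

2.49%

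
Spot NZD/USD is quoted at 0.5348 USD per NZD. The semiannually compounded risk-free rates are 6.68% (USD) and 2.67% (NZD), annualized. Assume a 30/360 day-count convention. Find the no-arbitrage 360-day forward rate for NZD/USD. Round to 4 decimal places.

0.5562

By covered interest parity, F = S · (1+r_USD/2)^(2T) / (1+r_NZD/2)^(2T)
= 0.5348 × 1.067916 / 1.026878 = 0.5348 × 1.039964
F = 0.5562 USD per NZD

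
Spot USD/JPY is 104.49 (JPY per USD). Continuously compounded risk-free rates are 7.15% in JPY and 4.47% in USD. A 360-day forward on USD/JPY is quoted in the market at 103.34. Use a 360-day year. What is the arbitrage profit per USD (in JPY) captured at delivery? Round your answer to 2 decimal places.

Fair forward: F* = S·e^(carry·T), with carry = (r_JPY − r_USD) = 0.0715 − 0.0447 = 0.0268
F* = 104.49 · e^(0.0268 × 360/360) = 104.49 · e^0.026800 = 104.49 × 1.027162 = 107.3282
Market 103.34 < fair 107.3282: forward underpriced → reverse cash-and-carry (short spot, go long the forward).
At maturity, profit = |F_mkt − F*| = |103.34 − 107.3282| = 3.99 per USD (in JPY)

3.99 per USD (in JPY)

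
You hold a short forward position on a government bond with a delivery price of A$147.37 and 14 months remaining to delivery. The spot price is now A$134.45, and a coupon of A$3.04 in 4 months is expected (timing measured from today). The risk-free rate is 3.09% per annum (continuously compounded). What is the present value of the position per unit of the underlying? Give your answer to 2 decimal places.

PV(remaining coupons) I = 3.04·e^(−0.0309·4/12) = 3.0088
Current forward F = (S − I)·e^(rT) = (134.45 − 3.0088)·e^(0.0309·14/12) = 131.4412 × 1.036708 = 136.2661
Value (long) = (F − K)·e^(−rT) = (136.2661 − 147.37) × 0.964592 = -10.7107
Short position value = −(long value) = A$10.71

A$10.71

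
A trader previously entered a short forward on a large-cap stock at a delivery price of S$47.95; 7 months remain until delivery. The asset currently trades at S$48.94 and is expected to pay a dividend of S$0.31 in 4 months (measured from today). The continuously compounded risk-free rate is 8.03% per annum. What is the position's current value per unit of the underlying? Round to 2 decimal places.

-S$2.88

PV(remaining dividends) I = 0.31·e^(−0.0803·4/12) = 0.3018
Current forward F = (S − I)·e^(rT) = (48.94 − 0.3018)·e^(0.0803·7/12) = 48.6382 × 1.047956 = 50.9707
Value (long) = (F − K)·e^(−rT) = (50.9707 − 47.95) × 0.954238 = 2.8825
Short position value = −(long value) = -S$2.88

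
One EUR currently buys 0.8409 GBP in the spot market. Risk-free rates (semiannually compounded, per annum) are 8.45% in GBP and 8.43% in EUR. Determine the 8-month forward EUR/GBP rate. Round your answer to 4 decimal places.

By covered interest parity, F = S · (1+r_GBP/2)^(2T) / (1+r_EUR/2)^(2T)
= 0.8409 × 1.056726 / 1.056591 = 0.8409 × 1.000128
F = 0.8410 GBP per EUR

0.8410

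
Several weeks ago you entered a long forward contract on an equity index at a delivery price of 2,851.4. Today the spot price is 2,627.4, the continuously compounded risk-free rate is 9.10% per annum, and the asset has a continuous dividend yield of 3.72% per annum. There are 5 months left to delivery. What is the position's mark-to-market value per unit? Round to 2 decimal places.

-158.32

Current fair forward for the remaining 5 months: F = S·e^((r − q)·T), (r − q) = 0.0910 − 0.0372 = 0.0538
F = 2627.4 · e^(0.0538 × 5/12) = 2627.4 × 1.02266981 = 2686.9627
Value of long forward = (F − K)·e^(−rT) = (2686.9627 − 2851.4) · e^(−0.0910·5/12)
= -164.4373 × 0.96279317 = -158.32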